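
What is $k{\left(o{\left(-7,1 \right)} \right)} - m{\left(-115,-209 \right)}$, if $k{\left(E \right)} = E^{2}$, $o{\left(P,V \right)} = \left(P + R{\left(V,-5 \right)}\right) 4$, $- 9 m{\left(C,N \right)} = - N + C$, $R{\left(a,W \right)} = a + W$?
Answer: $\frac{17518}{9} \approx 1946.4$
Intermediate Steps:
$R{\left(a,W \right)} = W + a$
$m{\left(C,N \right)} = - \frac{C}{9} + \frac{N}{9}$ ($m{\left(C,N \right)} = - \frac{- N + C}{9} = - \frac{C - N}{9} = - \frac{C}{9} + \frac{N}{9}$)
$o{\left(P,V \right)} = -20 + 4 P + 4 V$ ($o{\left(P,V \right)} = \left(P + \left(-5 + V\right)\right) 4 = \left(-5 + P + V\right) 4 = -20 + 4 P + 4 V$)
$k{\left(o{\left(-7,1 \right)} \right)} - m{\left(-115,-209 \right)} = \left(-20 + 4 \left(-7\right) + 4 \cdot 1\right)^{2} - \left(\left(- \frac{1}{9}\right) \left(-115\right) + \frac{1}{9} \left(-209\right)\right) = \left(-20 - 28 + 4\right)^{2} - \left(\frac{115}{9} - \frac{209}{9}\right) = \left(-44\right)^{2} - - \frac{94}{9} = 1936 + \frac{94}{9} = \frac{17518}{9}$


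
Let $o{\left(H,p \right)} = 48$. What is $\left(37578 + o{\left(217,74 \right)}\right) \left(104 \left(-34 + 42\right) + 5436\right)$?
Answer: $235839768$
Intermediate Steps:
$\left(37578 + o{\left(217,74 \right)}\right) \left(104 \left(-34 + 42\right) + 5436\right) = \left(37578 + 48\right) \left(104 \left(-34 + 42\right) + 5436\right) = 37626 \left(104 \cdot 8 + 5436\right) = 37626 \left(832 + 5436\right) = 37626 \cdot 6268 = 235839768$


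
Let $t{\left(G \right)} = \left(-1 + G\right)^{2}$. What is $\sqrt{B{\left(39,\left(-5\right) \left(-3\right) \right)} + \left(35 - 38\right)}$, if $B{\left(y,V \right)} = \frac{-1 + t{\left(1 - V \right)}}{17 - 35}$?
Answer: $\frac{i \sqrt{139}}{3} \approx 3.9299 i$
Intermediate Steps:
$B{\left(y,V \right)} = \frac{1}{18} - \frac{V^{2}}{18}$ ($B{\left(y,V \right)} = \frac{-1 + \left(-1 - \left(-1 + V\right)\right)^{2}}{17 - 35} = \frac{-1 + \left(- V\right)^{2}}{-18} = \left(-1 + V^{2}\right) \left(- \frac{1}{18}\right) = \frac{1}{18} - \frac{V^{2}}{18}$)
$\sqrt{B{\left(39,\left(-5\right) \left(-3\right) \right)} + \left(35 - 38\right)} = \sqrt{\left(\frac{1}{18} - \frac{\left(\left(-5\right) \left(-3\right)\right)^{2}}{18}\right) + \left(35 - 38\right)} = \sqrt{\left(\frac{1}{18} - \frac{15^{2}}{18}\right) + \left(35 - 38\right)} = \sqrt{\left(\frac{1}{18} - \frac{25}{2}\right) - 3} = \sqrt{- \frac{112}{9} - 3} = \sqrt{- \frac{139}{9}} = \frac{i \sqrt{139}}{3}$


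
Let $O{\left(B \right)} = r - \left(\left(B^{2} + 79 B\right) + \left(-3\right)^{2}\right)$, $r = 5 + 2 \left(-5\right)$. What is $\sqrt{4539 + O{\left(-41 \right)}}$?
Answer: $\sqrt{6083} \approx 77.994$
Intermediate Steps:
$r = -5$ ($r = 5 - 10 = -5$)
$O{\left(B \right)} = -14 - B^{2} - 79 B$ ($O{\left(B \right)} = -5 - \left(\left(B^{2} + 79 B\right) + \left(-3\right)^{2}\right) = -5 - \left(\left(B^{2} + 79 B\right) + 9\right) = -5 - \left(9 + B^{2} + 79 B\right) = -14 - B^{2} - 79 B$)
$\sqrt{4539 + O{\left(-41 \right)}} = \sqrt{4539 - -1544} = \sqrt{4539 + 1544} = \sqrt{6083}$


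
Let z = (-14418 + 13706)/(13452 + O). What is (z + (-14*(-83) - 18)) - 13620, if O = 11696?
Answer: -78436790/6287 ≈ -12476.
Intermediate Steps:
z = -178/6287 (z = (-14418 + 13706)/(13452 + 11696) = -712/25148 = -712*1/25148 = -178/6287 ≈ -0.028312)
(z + (-14*(-83) - 18)) - 13620 = (-178/6287 + (-14*(-83) - 18)) - 13620 = (-178/6287 + (1162 - 18)) - 13620 = (-178/6287 + 1144) - 13620 = 7192150/6287 - 13620 = -78436790/6287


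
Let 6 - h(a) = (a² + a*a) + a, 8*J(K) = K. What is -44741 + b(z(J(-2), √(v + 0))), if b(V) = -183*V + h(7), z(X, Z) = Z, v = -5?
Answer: -44840 - 183*I*√5 ≈ -44840.0 - 409.2*I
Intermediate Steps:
J(K) = K/8
h(a) = 6 - a - 2*a² (h(a) = 6 - ((a² + a*a) + a) = 6 - ((a² + a²) + a) = 6 - (2*a² + a) = 6 - (a + 2*a²) = 6 + (-a - 2*a²) = 6 - a - 2*a²)
b(V) = -99 - 183*V (b(V) = -183*V + (6 - 1*7 - 2*7²) = -183*V + (6 - 7 - 2*49) = -183*V + (6 - 7 - 98) = -183*V - 99 = -99 - 183*V)
-44741 + b(z(J(-2), √(v + 0))) = -44741 + (-99 - 183*√(-5 + 0)) = -44741 + (-99 - 183*I*√5) = -44840 - 183*I*√5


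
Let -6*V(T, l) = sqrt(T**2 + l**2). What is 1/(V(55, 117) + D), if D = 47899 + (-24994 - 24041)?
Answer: -20448/23220571 + 3*sqrt(16714)/23220571 ≈ -0.00086390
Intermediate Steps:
D = -1136 (D = 47899 - 49035 = -1136)
V(T, l) = -sqrt(T**2 + l**2)/6
1/(V(55, 117) + D) = 1/(-sqrt(55**2 + 117**2)/6 - 1136) = 1/(-sqrt(3025 + 13689)/6 - 1136) = 1/(-sqrt(16714)/6 - 1136) = 1/(-1136 - sqrt(16714)/6)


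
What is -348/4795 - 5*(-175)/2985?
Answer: 631369/2862615 ≈ 0.22056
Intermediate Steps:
-348/4795 - 5*(-175)/2985 = -348*1/4795 + 875*(1/2985) = -348/4795 + 175/597 = 631369/2862615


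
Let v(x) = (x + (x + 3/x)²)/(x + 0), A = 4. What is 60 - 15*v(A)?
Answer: -2535/64 ≈ -39.609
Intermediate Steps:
v(x) = (x + (x + 3/x)²)/x
60 - 15*v(A) = 60 - 15*(1 + (3 + 4²)²/4³) = 60 - 15*(1 + (3 + 16)²/64) = 60 - 15*(1 + (1/64)*19²) = 60 - 15*(1 + (1/64)*361) = 60 - 15*(1 + 361/64) = 60 - 15*425/64 = 60 - 6375/64 = -2535/64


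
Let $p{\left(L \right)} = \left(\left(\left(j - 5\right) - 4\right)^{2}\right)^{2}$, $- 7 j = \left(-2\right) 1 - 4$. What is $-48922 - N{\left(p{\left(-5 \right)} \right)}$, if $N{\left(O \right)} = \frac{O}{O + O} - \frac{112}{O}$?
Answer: $- \frac{1032851380021}{21112002} \approx -48923.0$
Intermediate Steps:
$j = \frac{6}{7}$ ($j = - \frac{\left(-2\right) 1 - 4}{7} = - \frac{-2 - 4}{7} = \left(- \frac{1}{7}\right) \left(-6\right) = \frac{6}{7} \approx 0.85714$)
$p{\left(L \right)} = \frac{10556001}{2401}$ ($p{\left(L \right)} = \left(\left(\left(\frac{6}{7} - 5\right) - 4\right)^{2}\right)^{2} = \left(\left(- \frac{29}{7} - 4\right)^{2}\right)^{2} = \left(\left(- \frac{57}{7}\right)^{2}\right)^{2} = \left(\frac{3249}{49}\right)^{2} = \frac{10556001}{2401}$)
$N{\left(O \right)} = \frac{1}{2} - \frac{112}{O}$ ($N{\left(O \right)} = \frac{O}{2 O} - \frac{112}{O} = O \frac{1}{2 O} - \frac{112}{O} = \frac{1}{2} - \frac{112}{O}$)
$-48922 - N{\left(p{\left(-5 \right)} \right)} = -48922 - \frac{-224 + \frac{10556001}{2401}}{2 \cdot \frac{10556001}{2401}} = -48922 - \frac{1}{2} \cdot \frac{2401}{10556001} \cdot \frac{10018177}{2401} = -48922 - \frac{10018177}{21112002} = - \frac{1032851380021}{21112002}$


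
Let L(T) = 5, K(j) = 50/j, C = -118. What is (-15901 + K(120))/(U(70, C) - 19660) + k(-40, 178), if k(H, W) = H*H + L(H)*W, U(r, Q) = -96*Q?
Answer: 249150967/99984 ≈ 2491.9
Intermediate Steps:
k(H, W) = H² + 5*W (k(H, W) = H*H + 5*W = H² + 5*W)
(-15901 + K(120))/(U(70, C) - 19660) + k(-40, 178) = (-15901 + 50/120)/(-96*(-118) - 19660) + ((-40)² + 5*178) = (-15901 + 50*(1/120))/(11328 - 19660) + (1600 + 890) = (-15901 + 5/12)/(-8332) + 2490 = -190807/12*(-1/8332) + 2490 = 190807/99984 + 2490 = 249150967/99984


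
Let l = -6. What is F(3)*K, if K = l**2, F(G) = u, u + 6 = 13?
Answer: 252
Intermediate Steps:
u = 7 (u = -6 + 13 = 7)
F(G) = 7
K = 36 (K = (-6)**2 = 36)
F(3)*K = 7*36 = 252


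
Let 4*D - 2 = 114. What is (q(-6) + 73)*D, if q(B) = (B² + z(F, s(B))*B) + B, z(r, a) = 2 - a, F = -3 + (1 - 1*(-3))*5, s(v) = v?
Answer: 1595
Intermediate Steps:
D = 29 (D = ½ + (¼)*114 = ½ + 57/2 = 29)
F = 17 (F = -3 + (1 + 3)*5 = -3 + 4*5 = -3 + 20 = 17)
q(B) = B + B² + B*(2 - B) (q(B) = (B² + (2 - B)*B) + B = (B² + B*(2 - B)) + B = B + B² + B*(2 - B))
(q(-6) + 73)*D = (3*(-6) + 73)*29 = (-18 + 73)*29 = 55*29 = 1595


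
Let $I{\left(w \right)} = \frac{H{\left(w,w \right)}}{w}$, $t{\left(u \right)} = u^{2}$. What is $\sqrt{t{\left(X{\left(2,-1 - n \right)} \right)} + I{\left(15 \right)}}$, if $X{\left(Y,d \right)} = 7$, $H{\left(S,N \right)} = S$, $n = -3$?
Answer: $5 \sqrt{2} \approx 7.0711$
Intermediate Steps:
$I{\left(w \right)} = 1$ ($I{\left(w \right)} = \frac{w}{w} = 1$)
$\sqrt{t{\left(X{\left(2,-1 - n \right)} \right)} + I{\left(15 \right)}} = \sqrt{7^{2} + 1} = \sqrt{49 + 1} = \sqrt{50} = 5 \sqrt{2}$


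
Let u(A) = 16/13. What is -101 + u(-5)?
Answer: -1297/13 ≈ -99.769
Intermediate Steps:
u(A) = 16/13 (u(A) = 16*(1/13) = 16/13)
-101 + u(-5) = -101 + 16/13 = -1297/13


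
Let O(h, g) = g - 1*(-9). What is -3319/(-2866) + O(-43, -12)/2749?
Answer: 9115333/7878634 ≈ 1.1570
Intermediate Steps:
O(h, g) = 9 + g (O(h, g) = g + 9 = 9 + g)
-3319/(-2866) + O(-43, -12)/2749 = -3319/(-2866) + (9 - 12)/2749 = -3319*(-1/2866) - 3*1/2749 = 3319/2866 - 3/2749 = 9115333/7878634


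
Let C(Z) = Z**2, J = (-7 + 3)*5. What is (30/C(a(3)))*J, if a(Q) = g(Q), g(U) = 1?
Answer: -600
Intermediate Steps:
a(Q) = 1
J = -20 (J = -4*5 = -20)
(30/C(a(3)))*J = (30/(1**2))*(-20) = (30/1)*(-20) = (30*1)*(-20) = 30*(-20) = -600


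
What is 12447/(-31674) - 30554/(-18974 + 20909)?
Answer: -330617447/20429730 ≈ -16.183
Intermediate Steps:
12447/(-31674) - 30554/(-18974 + 20909) = 12447*(-1/31674) - 30554/1935 = -4149/10558 - 30554*1/1935 = -4149/10558 - 30554/1935 = -330617447/20429730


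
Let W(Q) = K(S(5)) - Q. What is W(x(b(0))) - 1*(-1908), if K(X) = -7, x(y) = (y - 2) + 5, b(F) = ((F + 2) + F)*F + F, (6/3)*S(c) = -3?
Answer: 1898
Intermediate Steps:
S(c) = -3/2 (S(c) = (½)*(-3) = -3/2)
b(F) = F + F*(2 + 2*F) (b(F) = ((2 + F) + F)*F + F = (2 + 2*F)*F + F = F*(2 + 2*F) + F = F + F*(2 + 2*F))
x(y) = 3 + y (x(y) = (-2 + y) + 5 = 3 + y)
W(Q) = -7 - Q
W(x(b(0))) - 1*(-1908) = (-7 - (3 + 0*(3 + 2*0))) - 1*(-1908) = (-7 - (3 + 0*(3 + 0))) + 1908 = (-7 - (3 + 0*3)) + 1908 = (-7 - (3 + 0)) + 1908 = (-7 - 1*3) + 1908 = (-7 - 3) + 1908 = -10 + 1908 = 1898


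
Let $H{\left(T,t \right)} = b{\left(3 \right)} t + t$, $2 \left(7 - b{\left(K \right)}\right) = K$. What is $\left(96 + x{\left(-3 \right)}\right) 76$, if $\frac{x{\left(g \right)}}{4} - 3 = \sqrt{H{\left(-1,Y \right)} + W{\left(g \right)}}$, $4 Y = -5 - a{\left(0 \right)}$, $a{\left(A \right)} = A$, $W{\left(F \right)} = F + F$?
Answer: $8208 + 76 i \sqrt{226} \approx 8208.0 + 1142.5 i$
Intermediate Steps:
$W{\left(F \right)} = 2 F$
$b{\left(K \right)} = 7 - \frac{K}{2}$
$Y = - \frac{5}{4}$ ($Y = \frac{-5 - 0}{4} = \frac{-5 + 0}{4} = \frac{1}{4} \left(-5\right) = - \frac{5}{4} \approx -1.25$)
$H{\left(T,t \right)} = \frac{13 t}{2}$ ($H{\left(T,t \right)} = \left(7 - \frac{3}{2}\right) t + t = \frac{11 t}{2} + t = \frac{13 t}{2}$)
$x{\left(g \right)} = 12 + 4 \sqrt{- \frac{65}{8} + 2 g}$ ($x{\left(g \right)} = 12 + 4 \sqrt{\frac{13}{2} \left(- \frac{5}{4}\right) + 2 g} = 12 + 4 \sqrt{- \frac{65}{8} + 2 g}$)
$\left(96 + x{\left(-3 \right)}\right) 76 = \left(96 + \left(12 + \sqrt{-130 + 32 \left(-3\right)}\right)\right) 76 = \left(96 + \left(12 + \sqrt{-130 - 96}\right)\right) 76 = \left(96 + \left(12 + \sqrt{-226}\right)\right) 76 = \left(96 + \left(12 + i \sqrt{226}\right)\right) 76 = \left(108 + i \sqrt{226}\right) 76 = 8208 + 76 i \sqrt{226}$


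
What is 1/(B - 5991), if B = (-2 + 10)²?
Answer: -1/5927 ≈ -0.00016872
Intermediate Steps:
B = 64 (B = 8² = 64)
1/(B - 5991) = 1/(64 - 5991) = 1/(-5927) = -1/5927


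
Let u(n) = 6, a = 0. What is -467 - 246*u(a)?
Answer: -1943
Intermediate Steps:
-467 - 246*u(a) = -467 - 246*6 = -467 - 1476 = -1943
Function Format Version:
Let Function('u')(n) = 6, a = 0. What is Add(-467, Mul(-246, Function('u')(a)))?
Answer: -1943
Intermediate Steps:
Add(-467, Mul(-246, Function('u')(a))) = Add(-467, Mul(-246, 6)) = Add(-467, -1476) = -1943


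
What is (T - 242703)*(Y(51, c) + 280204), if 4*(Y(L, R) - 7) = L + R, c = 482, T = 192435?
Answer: -14092344759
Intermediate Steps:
Y(L, R) = 7 + L/4 + R/4 (Y(L, R) = 7 + (L + R)/4 = 7 + (L/4 + R/4) = 7 + L/4 + R/4)
(T - 242703)*(Y(51, c) + 280204) = (192435 - 242703)*((7 + (1/4)*51 + (1/4)*482) + 280204) = -50268*((7 + 51/4 + 241/2) + 280204) = -50268*(561/4 + 280204) = -50268*1121377/4 = -14092344759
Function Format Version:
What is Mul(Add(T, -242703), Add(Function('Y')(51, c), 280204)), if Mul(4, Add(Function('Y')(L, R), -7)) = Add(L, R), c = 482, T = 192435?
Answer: -14092344759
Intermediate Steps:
Function('Y')(L, R) = Add(7, Mul(Rational(1, 4), L), Mul(Rational(1, 4), R)) (Function('Y')(L, R) = Add(7, Mul(Rational(1, 4), Add(L, R))) = Add(7, Add(Mul(Rational(1, 4), L), Mul(Rational(1, 4), R))) = Add(7, Mul(Rational(1, 4), L), Mul(Rational(1, 4), R)))
Mul(Add(T, -242703), Add(Function('Y')(51, c), 280204)) = Mul(Add(192435, -242703), Add(Add(7, Mul(Rational(1, 4), 51), Mul(Rational(1, 4), 482)), 280204)) = Mul(-50268, Add(Add(7, Rational(51, 4), Rational(241, 2)), 280204)) = Mul(-50268, Add(Rational(561, 4), 280204)) = Mul(-50268, Rational(1121377, 4)) = -14092344759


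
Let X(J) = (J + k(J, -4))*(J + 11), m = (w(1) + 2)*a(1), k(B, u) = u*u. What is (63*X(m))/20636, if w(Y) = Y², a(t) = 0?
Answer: 36/67 ≈ 0.53731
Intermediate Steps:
k(B, u) = u²
m = 0 (m = (1² + 2)*0 = (1 + 2)*0 = 3*0 = 0)
X(J) = (11 + J)*(16 + J) (X(J) = (J + (-4)²)*(J + 11) = (J + 16)*(11 + J) = (16 + J)*(11 + J) = (11 + J)*(16 + J))
(63*X(m))/20636 = (63*(176 + 0² + 27*0))/20636 = (63*(176 + 0 + 0))*(1/20636) = (63*176)*(1/20636) = 11088*(1/20636) = 36/67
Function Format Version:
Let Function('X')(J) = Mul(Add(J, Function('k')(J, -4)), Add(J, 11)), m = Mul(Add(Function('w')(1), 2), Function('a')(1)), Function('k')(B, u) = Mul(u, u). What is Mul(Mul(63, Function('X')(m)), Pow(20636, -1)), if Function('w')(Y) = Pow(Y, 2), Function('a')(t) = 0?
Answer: Rational(36, 67) ≈ 0.53731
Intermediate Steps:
Function('k')(B, u) = Pow(u, 2)
m = 0 (m = Mul(Add(Pow(1, 2), 2), 0) = Mul(Add(1, 2), 0) = Mul(3, 0) = 0)
Function('X')(J) = Mul(Add(11, J), Add(16, J)) (Function('X')(J) = Mul(Add(J, Pow(-4, 2)), Add(J, 11)) = Mul(Add(J, 16), Add(11, J)) = Mul(Add(16, J), Add(11, J)) = Mul(Add(11, J), Add(16, J)))
Mul(Mul(63, Function('X')(m)), Pow(20636, -1)) = Mul(Mul(63, Add(176, Pow(0, 2), Mul(27, 0))), Pow(20636, -1)) = Mul(Mul(63, Add(176, 0, 0)), Rational(1, 20636)) = Mul(Mul(63, 176), Rational(1, 20636)) = Mul(11088, Rational(1, 20636)) = Rational(36, 67)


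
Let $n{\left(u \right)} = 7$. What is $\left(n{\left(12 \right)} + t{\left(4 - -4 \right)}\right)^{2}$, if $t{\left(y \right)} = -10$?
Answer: $9$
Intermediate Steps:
$\left(n{\left(12 \right)} + t{\left(4 - -4 \right)}\right)^{2} = \left(7 - 10\right)^{2} = \left(-3\right)^{2} = 9$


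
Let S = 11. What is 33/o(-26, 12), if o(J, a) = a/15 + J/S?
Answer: -1815/86 ≈ -21.105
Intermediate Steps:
o(J, a) = J/11 + a/15 (o(J, a) = a/15 + J/11 = J/11 + a/15)
33/o(-26, 12) = 33/((1/11)*(-26) + (1/15)*12) = 33/(-26/11 + ⅘) = 33/(-86/55) = 33*(-55/86) = -1815/86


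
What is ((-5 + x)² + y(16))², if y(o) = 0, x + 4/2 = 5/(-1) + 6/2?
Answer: 6561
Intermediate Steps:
x = -4 (x = -2 + (5/(-1) + 6/2) = -2 + (5*(-1) + 6*(½)) = -2 + (-5 + 3) = -2 - 2 = -4)
((-5 + x)² + y(16))² = ((-5 - 4)² + 0)² = ((-9)² + 0)² = (81 + 0)² = 81² = 6561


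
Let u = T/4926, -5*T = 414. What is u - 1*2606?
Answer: -10697699/4105 ≈ -2606.0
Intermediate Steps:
T = -414/5 (T = -⅕*414 = -414/5 ≈ -82.800)
u = -69/4105 (u = -414/5/4926 = -414/5*1/4926 = -69/4105 ≈ -0.016809)
u - 1*2606 = -69/4105 - 1*2606 = -69/4105 - 2606 = -10697699/4105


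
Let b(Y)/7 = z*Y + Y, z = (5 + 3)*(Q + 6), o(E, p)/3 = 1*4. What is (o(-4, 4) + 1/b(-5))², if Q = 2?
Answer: 745235401/5175625 ≈ 143.99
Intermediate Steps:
o(E, p) = 12 (o(E, p) = 3*(1*4) = 3*4 = 12)
z = 64 (z = (5 + 3)*(2 + 6) = 8*8 = 64)
b(Y) = 455*Y (b(Y) = 7*(64*Y + Y) = 7*(65*Y) = 455*Y)
(o(-4, 4) + 1/b(-5))² = (12 + 1/(455*(-5)))² = (12 + 1/(-2275))² = (12 - 1/2275)² = (27299/2275)² = 745235401/5175625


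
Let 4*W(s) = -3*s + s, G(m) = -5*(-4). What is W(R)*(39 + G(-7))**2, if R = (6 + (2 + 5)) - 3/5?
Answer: -107911/5 ≈ -21582.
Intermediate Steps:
G(m) = 20
R = 62/5 (R = (6 + 7) - 3*1/5 = 13 - 3/5 = 62/5 ≈ 12.400)
W(s) = -s/2 (W(s) = (-3*s + s)/4 = (-2*s)/4 = -s/2)
W(R)*(39 + G(-7))**2 = (-1/2*62/5)*(39 + 20)**2 = -31/5*59**2 = -31/5*3481 = -107911/5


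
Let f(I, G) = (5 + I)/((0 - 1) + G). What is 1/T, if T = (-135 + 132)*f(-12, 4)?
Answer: ⅐ ≈ 0.14286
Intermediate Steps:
f(I, G) = (5 + I)/(-1 + G)
T = 7 (T = (-135 + 132)*((5 - 12)/(-1 + 4)) = -3*(-7)/3 = -(-7) = -3*(-7/3) = 7)
1/T = 1/7 = ⅐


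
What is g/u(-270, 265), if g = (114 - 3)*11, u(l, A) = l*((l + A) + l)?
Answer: 37/2250 ≈ 0.016444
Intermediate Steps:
u(l, A) = l*(A + 2*l) (u(l, A) = l*((A + l) + l) = l*(A + 2*l))
g = 1221 (g = 111*11 = 1221)
g/u(-270, 265) = 1221/((-270*(265 + 2*(-270)))) = 1221/((-270*(265 - 540))) = 1221/((-270*(-275))) = 1221/74250 = 1221*(1/74250) = 37/2250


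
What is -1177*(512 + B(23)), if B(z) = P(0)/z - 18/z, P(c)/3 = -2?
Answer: -13832104/23 ≈ -6.0140e+5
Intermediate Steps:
P(c) = -6 (P(c) = 3*(-2) = -6)
B(z) = -24/z (B(z) = -6/z - 18/z = -24/z)
-1177*(512 + B(23)) = -1177*(512 - 24/23) = -1177*11752/23 = -13832104/23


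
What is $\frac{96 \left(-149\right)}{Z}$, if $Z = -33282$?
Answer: $\frac{2384}{5547} \approx 0.42978$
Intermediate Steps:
$\frac{96 \left(-149\right)}{Z} = \frac{96 \left(-149\right)}{-33282} = \left(-14304\right) \left(- \frac{1}{33282}\right) = \frac{2384}{5547}$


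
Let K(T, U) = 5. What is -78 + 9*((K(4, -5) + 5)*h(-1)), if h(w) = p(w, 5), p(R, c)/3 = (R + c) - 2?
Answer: 462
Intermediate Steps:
p(R, c) = -6 + 3*R + 3*c (p(R, c) = 3*((R + c) - 2) = 3*(-2 + R + c) = -6 + 3*R + 3*c)
h(w) = 9 + 3*w (h(w) = -6 + 3*w + 3*5 = -6 + 3*w + 15 = 9 + 3*w)
-78 + 9*((K(4, -5) + 5)*h(-1)) = -78 + 9*((5 + 5)*(9 + 3*(-1))) = -78 + 9*(10*(9 - 3)) = -78 + 9*(10*6) = -78 + 9*60 = -78 + 540 = 462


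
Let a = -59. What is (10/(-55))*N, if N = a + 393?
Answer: -668/11 ≈ -60.727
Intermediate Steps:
N = 334 (N = -59 + 393 = 334)
(10/(-55))*N = (10/(-55))*334 = (10*(-1/55))*334 = -2/11*334 = -668/11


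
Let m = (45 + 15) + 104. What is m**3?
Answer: 4410944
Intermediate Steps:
m = 164 (m = 60 + 104 = 164)
m**3 = 164**3 = 4410944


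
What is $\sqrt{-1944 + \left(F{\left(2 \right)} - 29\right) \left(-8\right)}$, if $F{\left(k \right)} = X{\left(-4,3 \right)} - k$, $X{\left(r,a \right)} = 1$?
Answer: $2 i \sqrt{426} \approx 41.28 i$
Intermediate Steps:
$F{\left(k \right)} = 1 - k$
$\sqrt{-1944 + \left(F{\left(2 \right)} - 29\right) \left(-8\right)} = \sqrt{-1944 + \left(\left(1 - 2\right) - 29\right) \left(-8\right)} = \sqrt{-1944 + \left(-1 - 29\right) \left(-8\right)} = \sqrt{-1944 - -240} = \sqrt{-1944 + 240} = \sqrt{-1704} = 2 i \sqrt{426}$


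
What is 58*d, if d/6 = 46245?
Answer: 16093260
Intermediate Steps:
d = 277470 (d = 6*46245 = 277470)
58*d = 58*277470 = 16093260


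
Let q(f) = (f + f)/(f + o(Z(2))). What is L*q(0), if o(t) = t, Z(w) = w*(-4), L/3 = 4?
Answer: 0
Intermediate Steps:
L = 12 (L = 3*4 = 12)
Z(w) = -4*w
q(f) = 2*f/(-8 + f) (q(f) = (f + f)/(f - 4*2) = (2*f)/(f - 8) = (2*f)/(-8 + f) = 2*f/(-8 + f))
L*q(0) = 12*(2*0/(-8 + 0)) = 12*(2*0/(-8)) = 12*(2*0*(-1/8)) = 12*0 = 0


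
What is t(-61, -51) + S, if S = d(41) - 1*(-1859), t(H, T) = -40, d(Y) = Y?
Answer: 1860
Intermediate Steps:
S = 1900 (S = 41 - 1*(-1859) = 41 + 1859 = 1900)
t(-61, -51) + S = -40 + 1900 = 1860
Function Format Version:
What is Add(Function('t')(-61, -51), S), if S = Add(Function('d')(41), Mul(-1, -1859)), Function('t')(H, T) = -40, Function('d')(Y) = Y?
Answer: 1860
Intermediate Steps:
S = 1900 (S = Add(41, Mul(-1, -1859)) = Add(41, 1859) = 1900)
Add(Function('t')(-61, -51), S) = Add(-40, 1900) = 1860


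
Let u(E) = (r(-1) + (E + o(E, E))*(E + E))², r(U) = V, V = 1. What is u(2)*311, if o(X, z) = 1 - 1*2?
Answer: 7775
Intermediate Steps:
o(X, z) = -1 (o(X, z) = 1 - 2 = -1)
r(U) = 1
u(E) = (1 + 2*E*(-1 + E))² (u(E) = (1 + (E - 1)*(E + E))² = (1 + (-1 + E)*(2*E))² = (1 + 2*E*(-1 + E))²)
u(2)*311 = (1 - 2*2 + 2*2²)²*311 = (1 - 4 + 2*4)²*311 = (1 - 4 + 8)²*311 = 5²*311 = 25*311 = 7775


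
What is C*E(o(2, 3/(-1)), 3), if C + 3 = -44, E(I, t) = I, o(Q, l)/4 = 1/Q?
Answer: -94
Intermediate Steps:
o(Q, l) = 4/Q
C = -47 (C = -3 - 44 = -47)
C*E(o(2, 3/(-1)), 3) = -188/2 = -47*2 = -94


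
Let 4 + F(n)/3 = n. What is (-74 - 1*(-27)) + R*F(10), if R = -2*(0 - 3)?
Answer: 61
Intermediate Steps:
F(n) = -12 + 3*n
R = 6 (R = -2*(-3) = 6)
(-74 - 1*(-27)) + R*F(10) = (-74 - 1*(-27)) + 6*(-12 + 3*10) = (-74 + 27) + 6*(-12 + 30) = -47 + 6*18 = -47 + 108 = 61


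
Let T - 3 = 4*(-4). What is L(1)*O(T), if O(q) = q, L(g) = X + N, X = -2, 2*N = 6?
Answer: -13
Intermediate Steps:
N = 3 (N = (½)*6 = 3)
T = -13 (T = 3 + 4*(-4) = 3 - 16 = -13)
L(g) = 1 (L(g) = -2 + 3 = 1)
L(1)*O(T) = 1*(-13) = -13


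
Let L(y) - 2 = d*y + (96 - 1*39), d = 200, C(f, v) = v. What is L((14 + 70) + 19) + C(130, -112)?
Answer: 20547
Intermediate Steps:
L(y) = 59 + 200*y (L(y) = 2 + (200*y + (96 - 1*39)) = 2 + (200*y + (96 - 39)) = 2 + (200*y + 57) = 2 + (57 + 200*y) = 59 + 200*y)
L((14 + 70) + 19) + C(130, -112) = (59 + 200*((14 + 70) + 19)) - 112 = (59 + 200*(84 + 19)) - 112 = (59 + 200*103) - 112 = (59 + 20600) - 112 = 20659 - 112 = 20547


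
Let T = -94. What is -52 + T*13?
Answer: -1274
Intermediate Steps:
-52 + T*13 = -52 - 94*13 = -52 - 1222 = -1274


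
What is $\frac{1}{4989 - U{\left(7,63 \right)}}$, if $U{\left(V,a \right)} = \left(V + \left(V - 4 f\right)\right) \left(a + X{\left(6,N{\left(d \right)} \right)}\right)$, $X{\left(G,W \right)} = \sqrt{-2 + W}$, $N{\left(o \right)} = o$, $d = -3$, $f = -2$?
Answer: $\frac{3603}{12984029} + \frac{22 i \sqrt{5}}{12984029} \approx 0.00027749 + 3.7888 \cdot 10^{-6} i$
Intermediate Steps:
$U{\left(V,a \right)} = \left(8 + 2 V\right) \left(a + i \sqrt{5}\right)$ ($U{\left(V,a \right)} = \left(V + \left(V - -8\right)\right) \left(a + \sqrt{-2 - 3}\right) = \left(V + \left(V + 8\right)\right) \left(a + \sqrt{-5}\right) = \left(V + \left(8 + V\right)\right) \left(a + i \sqrt{5}\right) = \left(8 + 2 V\right) \left(a + i \sqrt{5}\right)$)
$\frac{1}{4989 - U{\left(7,63 \right)}} = \frac{1}{4989 - \left(8 \cdot 63 + 2 \cdot 7 \cdot 63 + 8 i \sqrt{5} + 2 i 7 \sqrt{5}\right)} = \frac{1}{4989 - \left(504 + 882 + 8 i \sqrt{5} + 14 i \sqrt{5}\right)} = \frac{1}{4989 - \left(1386 + 22 i \sqrt{5}\right)} = \frac{1}{3603 - 22 i \sqrt{5}}$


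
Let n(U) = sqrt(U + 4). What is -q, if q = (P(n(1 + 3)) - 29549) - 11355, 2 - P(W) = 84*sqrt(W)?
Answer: 40902 + 84*2**(3/4) ≈ 41043.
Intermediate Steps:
n(U) = sqrt(4 + U)
P(W) = 2 - 84*sqrt(W)
q = -40902 - 84*2**(3/4) (q = ((2 - 84*(4 + (1 + 3))**(1/4)) - 29549) - 11355 = ((2 - 84*(4 + 4)**(1/4)) - 29549) - 11355 = ((2 - 84*2**(3/4)) - 29549) - 11355 = (-29547 - 84*2**(3/4)) - 11355 = -40902 - 84*2**(3/4) ≈ -41043.)
-q = -(-40902 - 84*2**(3/4)) = 40902 + 84*2**(3/4)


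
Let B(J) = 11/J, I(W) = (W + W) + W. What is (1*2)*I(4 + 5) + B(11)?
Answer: 55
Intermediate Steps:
I(W) = 3*W (I(W) = 2*W + W = 3*W)
(1*2)*I(4 + 5) + B(11) = (1*2)*(3*(4 + 5)) + 11/11 = 2*(3*9) + 11*(1/11) = 2*27 + 1 = 54 + 1 = 55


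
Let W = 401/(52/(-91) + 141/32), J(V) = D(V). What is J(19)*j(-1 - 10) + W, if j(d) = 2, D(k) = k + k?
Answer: 155108/859 ≈ 180.57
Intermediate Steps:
D(k) = 2*k
J(V) = 2*V
W = 89824/859 (W = 401/(52*(-1/91) + 141*(1/32)) = 401/(-4/7 + 141/32) = 401/(859/224) = 401*(224/859) = 89824/859 ≈ 104.57)
J(19)*j(-1 - 10) + W = (2*19)*2 + 89824/859 = 38*2 + 89824/859 = 76 + 89824/859 = 155108/859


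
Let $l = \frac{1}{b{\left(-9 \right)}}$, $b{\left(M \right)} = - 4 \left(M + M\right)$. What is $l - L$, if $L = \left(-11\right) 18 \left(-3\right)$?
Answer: $- \frac{42767}{72} \approx -593.99$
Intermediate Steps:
$b{\left(M \right)} = - 8 M$ ($b{\left(M \right)} = - 4 \cdot 2 M = - 8 M$)
$l = \frac{1}{72}$ ($l = \frac{1}{\left(-8\right) \left(-9\right)} = \frac{1}{72} \approx 0.013889$)
$L = 594$ ($L = \left(-198\right) \left(-3\right) = 594$)
$l - L = \frac{1}{72} - 594 = - \frac{42767}{72}$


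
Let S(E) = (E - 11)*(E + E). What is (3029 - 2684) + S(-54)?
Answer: 7365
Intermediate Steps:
S(E) = 2*E*(-11 + E) (S(E) = (-11 + E)*(2*E) = 2*E*(-11 + E))
(3029 - 2684) + S(-54) = (3029 - 2684) + 2*(-54)*(-11 - 54) = 345 + 2*(-54)*(-65) = 345 + 7020 = 7365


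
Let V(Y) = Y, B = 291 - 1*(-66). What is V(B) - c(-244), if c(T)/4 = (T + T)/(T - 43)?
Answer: 100507/287 ≈ 350.20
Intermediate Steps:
B = 357 (B = 291 + 66 = 357)
c(T) = 8*T/(-43 + T) (c(T) = 4*((T + T)/(T - 43)) = 4*((2*T)/(-43 + T)) = 4*(2*T/(-43 + T)) = 8*T/(-43 + T))
V(B) - c(-244) = 357 - 8*(-244)/(-43 - 244) = 357 - 8*(-244)/(-287) = 357 - 8*(-244)*(-1)/287 = 357 - 1*1952/287 = 357 - 1952/287 = 100507/287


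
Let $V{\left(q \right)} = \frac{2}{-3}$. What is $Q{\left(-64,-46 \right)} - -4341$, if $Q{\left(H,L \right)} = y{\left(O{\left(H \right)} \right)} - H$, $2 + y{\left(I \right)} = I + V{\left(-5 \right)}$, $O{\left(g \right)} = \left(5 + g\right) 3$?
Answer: $\frac{12676}{3} \approx 4225.3$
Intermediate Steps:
$V{\left(q \right)} = - \frac{2}{3}$ ($V{\left(q \right)} = 2 \left(- \frac{1}{3}\right) = - \frac{2}{3}$)
$O{\left(g \right)} = 15 + 3 g$
$y{\left(I \right)} = - \frac{8}{3} + I$ ($y{\left(I \right)} = -2 + \left(I - \frac{2}{3}\right) = -2 + \left(- \frac{2}{3} + I\right) = - \frac{8}{3} + I$)
$Q{\left(H,L \right)} = \frac{37}{3} + 2 H$ ($Q{\left(H,L \right)} = \left(- \frac{8}{3} + \left(15 + 3 H\right)\right) - H = \left(\frac{37}{3} + 3 H\right) - H = \frac{37}{3} + 2 H$)
$Q{\left(-64,-46 \right)} - -4341 = \left(\frac{37}{3} + 2 \left(-64\right)\right) - -4341 = \left(\frac{37}{3} - 128\right) + 4341 = - \frac{347}{3} + 4341 = \frac{12676}{3}$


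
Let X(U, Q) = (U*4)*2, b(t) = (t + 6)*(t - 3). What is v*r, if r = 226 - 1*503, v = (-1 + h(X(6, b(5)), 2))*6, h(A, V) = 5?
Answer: -6648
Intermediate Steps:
b(t) = (-3 + t)*(6 + t) (b(t) = (6 + t)*(-3 + t) = (-3 + t)*(6 + t))
X(U, Q) = 8*U (X(U, Q) = (4*U)*2 = 8*U)
v = 24 (v = (-1 + 5)*6 = 4*6 = 24)
r = -277 (r = 226 - 503 = -277)
v*r = 24*(-277) = -6648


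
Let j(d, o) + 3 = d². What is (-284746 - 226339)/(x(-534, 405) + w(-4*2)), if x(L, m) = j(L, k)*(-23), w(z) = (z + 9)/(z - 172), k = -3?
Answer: 91995300/1180533421 ≈ 0.077927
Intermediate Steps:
j(d, o) = -3 + d²
w(z) = (9 + z)/(-172 + z)
x(L, m) = 69 - 23*L² (x(L, m) = (-3 + L²)*(-23) = 69 - 23*L²)
(-284746 - 226339)/(x(-534, 405) + w(-4*2)) = (-284746 - 226339)/((69 - 23*(-534)²) + (9 - 4*2)/(-172 - 4*2)) = -511085/((69 - 23*285156) + (9 - 8)/(-172 - 8)) = -511085/((69 - 6558588) + 1/(-180)) = -511085/(-6558519 - 1/180*1) = -511085/(-6558519 - 1/180) = -511085/(-1180533421/180) = -511085*(-180/1180533421) = 91995300/1180533421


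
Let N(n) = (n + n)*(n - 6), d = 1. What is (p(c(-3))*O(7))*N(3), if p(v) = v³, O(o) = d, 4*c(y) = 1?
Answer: -9/32 ≈ -0.28125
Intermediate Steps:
c(y) = ¼ (c(y) = (¼)*1 = ¼)
O(o) = 1
N(n) = 2*n*(-6 + n) (N(n) = (2*n)*(-6 + n) = 2*n*(-6 + n))
(p(c(-3))*O(7))*N(3) = ((¼)³*1)*(2*3*(-6 + 3)) = ((1/64)*1)*(2*3*(-3)) = (1/64)*(-18) = -9/32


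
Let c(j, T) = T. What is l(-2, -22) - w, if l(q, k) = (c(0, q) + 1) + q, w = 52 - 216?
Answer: 161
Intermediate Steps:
w = -164
l(q, k) = 1 + 2*q (l(q, k) = (q + 1) + q = (1 + q) + q = 1 + 2*q)
l(-2, -22) - w = (1 + 2*(-2)) - 1*(-164) = (1 - 4) + 164 = -3 + 164 = 161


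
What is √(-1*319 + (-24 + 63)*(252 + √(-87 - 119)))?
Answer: √(9509 + 39*I*√206) ≈ 97.556 + 2.8689*I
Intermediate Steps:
√(-1*319 + (-24 + 63)*(252 + √(-87 - 119))) = √(-319 + 39*(252 + √(-206))) = √(-319 + 39*(252 + I*√206)) = √(-319 + (9828 + 39*I*√206)) = √(9509 + 39*I*√206)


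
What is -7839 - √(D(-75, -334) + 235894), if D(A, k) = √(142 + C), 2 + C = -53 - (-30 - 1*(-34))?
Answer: -7839 - √(235894 + √83) ≈ -8324.7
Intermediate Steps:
C = -59 (C = -2 + (-53 - (-30 - 1*(-34))) = -2 + (-53 - (-30 + 34)) = -2 + (-53 - 1*4) = -2 + (-53 - 4) = -2 - 57 = -59)
D(A, k) = √83 (D(A, k) = √(142 - 59) = √83)
-7839 - √(D(-75, -334) + 235894) = -7839 - √(√83 + 235894) = -7839 - √(235894 + √83)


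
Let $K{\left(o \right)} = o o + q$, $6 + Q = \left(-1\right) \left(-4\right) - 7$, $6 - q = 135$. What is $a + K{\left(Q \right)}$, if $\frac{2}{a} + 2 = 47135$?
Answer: $- \frac{2262382}{47133} \approx -48.0$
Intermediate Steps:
$q = -129$ ($q = 6 - 135 = -129$)
$Q = -9$ ($Q = -6 - 3 = -9$)
$a = \frac{2}{47133}$ ($a = \frac{2}{-2 + 47135} = \frac{2}{47133} \approx 4.2433 \cdot 10^{-5}$)
$K{\left(o \right)} = -129 + o^{2}$ ($K{\left(o \right)} = o o - 129 = o^{2} - 129 = -129 + o^{2}$)
$a + K{\left(Q \right)} = \frac{2}{47133} - \left(129 - \left(-9\right)^{2}\right) = \frac{2}{47133} + \left(-129 + 81\right) = \frac{2}{47133} - 48 = - \frac{2262382}{47133}$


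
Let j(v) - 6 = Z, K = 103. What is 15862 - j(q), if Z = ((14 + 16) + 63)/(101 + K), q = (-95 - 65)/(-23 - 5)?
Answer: 1078177/68 ≈ 15856.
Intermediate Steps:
q = 40/7 (q = -160/(-28) = -160*(-1/28) = 40/7 ≈ 5.7143)
Z = 31/68 (Z = ((14 + 16) + 63)/(101 + 103) = (30 + 63)/204 = 93*(1/204) = 31/68 ≈ 0.45588)
j(v) = 439/68 (j(v) = 6 + 31/68 = 439/68)
15862 - j(q) = 15862 - 1*439/68 = 15862 - 439/68 = 1078177/68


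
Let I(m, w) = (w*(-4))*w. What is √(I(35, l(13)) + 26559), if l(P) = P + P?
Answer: √23855 ≈ 154.45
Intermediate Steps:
l(P) = 2*P
I(m, w) = -4*w² (I(m, w) = (-4*w)*w = -4*w²)
√(I(35, l(13)) + 26559) = √(-4*(2*13)² + 26559) = √(-4*26² + 26559) = √(-4*676 + 26559) = √(-2704 + 26559) = √23855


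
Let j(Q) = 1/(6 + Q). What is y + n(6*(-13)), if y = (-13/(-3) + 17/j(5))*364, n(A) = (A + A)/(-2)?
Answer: 209170/3 ≈ 69723.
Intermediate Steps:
n(A) = -A (n(A) = (2*A)*(-½) = -A)
y = 208936/3 (y = (-13/(-3) + 17/(1/(6 + 5)))*364 = (-13*(-⅓) + 17/(1/11))*364 = (13/3 + 17/(1/11))*364 = (13/3 + 17*11)*364 = (13/3 + 187)*364 = (574/3)*364 = 208936/3 ≈ 69645.)
y + n(6*(-13)) = 208936/3 - 6*(-13) = 208936/3 - 1*(-78) = 208936/3 + 78 = 209170/3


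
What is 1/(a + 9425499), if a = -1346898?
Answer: 1/8078601 ≈ 1.2378e-7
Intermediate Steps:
1/(a + 9425499) = 1/(-1346898 + 9425499) = 1/8078601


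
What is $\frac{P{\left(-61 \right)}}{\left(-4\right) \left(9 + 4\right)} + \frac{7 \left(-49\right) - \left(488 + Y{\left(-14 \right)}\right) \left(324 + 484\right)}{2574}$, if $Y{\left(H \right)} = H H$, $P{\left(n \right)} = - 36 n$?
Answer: $- \frac{661717}{2574} \approx -257.08$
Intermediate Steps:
$Y{\left(H \right)} = H^{2}$
$\frac{P{\left(-61 \right)}}{\left(-4\right) \left(9 + 4\right)} + \frac{7 \left(-49\right) - \left(488 + Y{\left(-14 \right)}\right) \left(324 + 484\right)}{2574} = \frac{\left(-36\right) \left(-61\right)}{\left(-4\right) \left(9 + 4\right)} + \frac{7 \left(-49\right) - \left(488 + \left(-14\right)^{2}\right) \left(324 + 484\right)}{2574} = \frac{2196}{\left(-4\right) 13} + \left(-343 - \left(488 + 196\right) 808\right) \frac{1}{2574} = \frac{2196}{-52} + \left(-343 - 684 \cdot 808\right) \frac{1}{2574} = 2196 \left(- \frac{1}{52}\right) + \left(-343 - 552672\right) \frac{1}{2574} = - \frac{549}{13} + \left(-343 - 552672\right) \frac{1}{2574} = - \frac{549}{13} - \frac{553015}{2574} = - \frac{661717}{2574}$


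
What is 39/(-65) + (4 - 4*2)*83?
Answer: -1663/5 ≈ -332.60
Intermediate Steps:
39/(-65) + (4 - 4*2)*83 = 39*(-1/65) + (4 - 8)*83 = -⅗ - 4*83 = -⅗ - 332 = -1663/5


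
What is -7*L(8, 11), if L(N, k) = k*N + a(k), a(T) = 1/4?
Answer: -2471/4 ≈ -617.75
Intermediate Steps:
a(T) = ¼ (a(T) = 1*(¼) = ¼)
L(N, k) = ¼ + N*k (L(N, k) = k*N + ¼ = N*k + ¼ = ¼ + N*k)
-7*L(8, 11) = -7*(¼ + 8*11) = -7*(¼ + 88) = -7*353/4 = -2471/4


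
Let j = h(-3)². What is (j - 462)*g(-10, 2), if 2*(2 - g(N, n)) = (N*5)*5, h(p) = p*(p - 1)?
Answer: -40386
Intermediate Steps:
h(p) = p*(-1 + p)
g(N, n) = 2 - 25*N/2 (g(N, n) = 2 - N*5*5/2 = 2 - 5*N*5/2 = 2 - 25*N/2)
j = 144 (j = (-3*(-1 - 3))² = (-3*(-4))² = 12² = 144)
(j - 462)*g(-10, 2) = (144 - 462)*(2 - 25/2*(-10)) = -318*(2 + 125) = -318*127 = -40386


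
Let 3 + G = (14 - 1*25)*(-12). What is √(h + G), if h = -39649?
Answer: 4*I*√2470 ≈ 198.8*I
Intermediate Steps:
G = 129 (G = -3 + (14 - 1*25)*(-12) = -3 + (14 - 25)*(-12) = -3 - 11*(-12) = -3 + 132 = 129)
√(h + G) = √(-39649 + 129) = √(-39520) = 4*I*√2470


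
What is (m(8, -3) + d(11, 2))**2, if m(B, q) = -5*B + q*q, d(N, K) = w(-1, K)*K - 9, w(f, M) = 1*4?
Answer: 1024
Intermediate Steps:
w(f, M) = 4
d(N, K) = -9 + 4*K (d(N, K) = 4*K - 9 = -9 + 4*K)
m(B, q) = q**2 - 5*B (m(B, q) = -5*B + q**2 = q**2 - 5*B)
(m(8, -3) + d(11, 2))**2 = (((-3)**2 - 5*8) + (-9 + 4*2))**2 = ((9 - 40) + (-9 + 8))**2 = (-31 - 1)**2 = (-32)**2 = 1024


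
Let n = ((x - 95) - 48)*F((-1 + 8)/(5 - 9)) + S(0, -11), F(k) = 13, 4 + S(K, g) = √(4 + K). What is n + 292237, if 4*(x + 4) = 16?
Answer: 290376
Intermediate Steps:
x = 0 (x = -4 + (¼)*16 = -4 + 4 = 0)
S(K, g) = -4 + √(4 + K)
n = -1861 (n = ((0 - 95) - 48)*13 + (-4 + √(4 + 0)) = (-95 - 48)*13 + (-4 + √4) = -143*13 + (-4 + 2) = -1859 - 2 = -1861)
n + 292237 = -1861 + 292237 = 290376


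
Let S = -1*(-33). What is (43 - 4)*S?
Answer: 1287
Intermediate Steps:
S = 33
(43 - 4)*S = (43 - 4)*33 = 39*33 = 1287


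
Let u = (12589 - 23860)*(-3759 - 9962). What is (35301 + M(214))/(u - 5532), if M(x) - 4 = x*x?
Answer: 81101/154643859 ≈ 0.00052444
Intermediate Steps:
M(x) = 4 + x**2 (M(x) = 4 + x*x = 4 + x**2)
u = 154649391 (u = -11271*(-13721) = 154649391)
(35301 + M(214))/(u - 5532) = (35301 + (4 + 214**2))/(154649391 - 5532) = (35301 + (4 + 45796))/154643859 = (35301 + 45800)*(1/154643859) = 81101*(1/154643859) = 81101/154643859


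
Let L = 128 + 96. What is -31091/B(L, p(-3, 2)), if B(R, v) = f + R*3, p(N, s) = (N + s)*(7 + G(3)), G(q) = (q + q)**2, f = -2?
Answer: -31091/670 ≈ -46.404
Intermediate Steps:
G(q) = 4*q**2 (G(q) = (2*q)**2 = 4*q**2)
p(N, s) = 43*N + 43*s (p(N, s) = (N + s)*(7 + 4*3**2) = (N + s)*(7 + 4*9) = (N + s)*(7 + 36) = (N + s)*43 = 43*N + 43*s)
L = 224
B(R, v) = -2 + 3*R (B(R, v) = -2 + R*3 = -2 + 3*R)
-31091/B(L, p(-3, 2)) = -31091/(-2 + 3*224) = -31091/(-2 + 672) = -31091/670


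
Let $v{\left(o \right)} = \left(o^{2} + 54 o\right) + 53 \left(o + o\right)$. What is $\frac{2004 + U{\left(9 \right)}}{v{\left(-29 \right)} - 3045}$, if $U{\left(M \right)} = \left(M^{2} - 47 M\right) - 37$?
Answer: $- \frac{1625}{6844} \approx -0.23743$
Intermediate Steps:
$U{\left(M \right)} = -37 + M^{2} - 47 M$
$v{\left(o \right)} = o^{2} + 160 o$ ($v{\left(o \right)} = \left(o^{2} + 54 o\right) + 53 \cdot 2 o = \left(o^{2} + 54 o\right) + 106 o = o^{2} + 160 o$)
$\frac{2004 + U{\left(9 \right)}}{v{\left(-29 \right)} - 3045} = \frac{2004 - \left(460 - 81\right)}{- 29 \left(160 - 29\right) - 3045} = \frac{2004 - 379}{\left(-29\right) 131 - 3045} = \frac{2004 - 379}{-3799 - 3045} = \frac{1625}{-6844} = 1625 \left(- \frac{1}{6844}\right) = - \frac{1625}{6844}$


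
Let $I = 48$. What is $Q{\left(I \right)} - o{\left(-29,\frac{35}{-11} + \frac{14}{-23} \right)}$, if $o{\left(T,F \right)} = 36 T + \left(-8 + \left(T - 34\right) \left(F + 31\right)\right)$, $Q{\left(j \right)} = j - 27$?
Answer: $\frac{705161}{253} \approx 2787.2$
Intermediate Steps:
$Q{\left(j \right)} = -27 + j$ ($Q{\left(j \right)} = j - 27 = -27 + j$)
$o{\left(T,F \right)} = -8 + 36 T + \left(-34 + T\right) \left(31 + F\right)$ ($o{\left(T,F \right)} = 36 T + \left(-8 + \left(-34 + T\right) \left(31 + F\right)\right) = -8 + 36 T + \left(-34 + T\right) \left(31 + F\right)$)
$Q{\left(I \right)} - o{\left(-29,\frac{35}{-11} + \frac{14}{-23} \right)} = \left(-27 + 48\right) - \left(-1062 - 34 \left(\frac{35}{-11} + \frac{14}{-23}\right) + 67 \left(-29\right) + \left(\frac{35}{-11} + \frac{14}{-23}\right) \left(-29\right)\right) = 21 - \left(-1062 - 34 \left(35 \left(- \frac{1}{11}\right) + 14 \left(- \frac{1}{23}\right)\right) - 1943 + \left(35 \left(- \frac{1}{11}\right) + 14 \left(- \frac{1}{23}\right)\right) \left(-29\right)\right) = 21 - \left(-1062 - 34 \left(- \frac{35}{11} - \frac{14}{23}\right) - 1943 + \left(- \frac{35}{11} - \frac{14}{23}\right) \left(-29\right)\right) = 21 - \left(-1062 - - \frac{32606}{253} - 1943 - - \frac{27811}{253}\right) = 21 - \left(-1062 + \frac{32606}{253} - 1943 + \frac{27811}{253}\right) = 21 - - \frac{699848}{253} = 21 + \frac{699848}{253} = \frac{705161}{253}$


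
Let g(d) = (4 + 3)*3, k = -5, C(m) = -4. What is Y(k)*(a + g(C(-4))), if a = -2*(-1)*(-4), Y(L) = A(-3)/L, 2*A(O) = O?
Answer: 39/10 ≈ 3.9000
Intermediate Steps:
A(O) = O/2
g(d) = 21 (g(d) = 7*3 = 21)
Y(L) = -3/(2*L) (Y(L) = ((1/2)*(-3))/L = -3/(2*L))
a = -8 (a = 2*(-4) = -8)
Y(k)*(a + g(C(-4))) = (-3/2/(-5))*(-8 + 21) = -3/2*(-1/5)*13 = (3/10)*13 = 39/10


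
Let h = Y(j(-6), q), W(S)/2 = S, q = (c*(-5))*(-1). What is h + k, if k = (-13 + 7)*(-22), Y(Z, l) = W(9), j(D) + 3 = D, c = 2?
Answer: 150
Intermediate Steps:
j(D) = -3 + D
q = 10 (q = (2*(-5))*(-1) = -10*(-1) = 10)
W(S) = 2*S
Y(Z, l) = 18 (Y(Z, l) = 2*9 = 18)
h = 18
k = 132 (k = -6*(-22) = 132)
h + k = 18 + 132 = 150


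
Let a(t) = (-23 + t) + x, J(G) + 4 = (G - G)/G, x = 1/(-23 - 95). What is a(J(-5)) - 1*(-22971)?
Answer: 2707391/118 ≈ 22944.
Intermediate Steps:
x = -1/118 (x = 1/(-118) = -1/118 ≈ -0.0084746)
J(G) = -4 (J(G) = -4 + (G - G)/G = -4 + 0/G = -4 + 0 = -4)
a(t) = -2715/118 + t (a(t) = (-23 + t) - 1/118 = -2715/118 + t)
a(J(-5)) - 1*(-22971) = (-2715/118 - 4) - 1*(-22971) = -3187/118 + 22971 = 2707391/118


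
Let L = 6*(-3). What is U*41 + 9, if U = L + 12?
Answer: -237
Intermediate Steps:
L = -18
U = -6 (U = -18 + 12 = -6)
U*41 + 9 = -6*41 + 9 = -246 + 9 = -237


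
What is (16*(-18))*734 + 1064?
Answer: -210328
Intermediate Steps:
(16*(-18))*734 + 1064 = -288*734 + 1064 = -211392 + 1064 = -210328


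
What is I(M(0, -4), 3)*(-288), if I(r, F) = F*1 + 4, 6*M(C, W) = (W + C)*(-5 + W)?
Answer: -2016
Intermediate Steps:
M(C, W) = (-5 + W)*(C + W)/6 (M(C, W) = ((W + C)*(-5 + W))/6 = ((C + W)*(-5 + W))/6 = ((-5 + W)*(C + W))/6 = (-5 + W)*(C + W)/6)
I(r, F) = 4 + F (I(r, F) = F + 4 = 4 + F)
I(M(0, -4), 3)*(-288) = (4 + 3)*(-288) = 7*(-288) = -2016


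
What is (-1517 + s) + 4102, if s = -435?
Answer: 2150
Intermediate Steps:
(-1517 + s) + 4102 = (-1517 - 435) + 4102 = -1952 + 4102 = 2150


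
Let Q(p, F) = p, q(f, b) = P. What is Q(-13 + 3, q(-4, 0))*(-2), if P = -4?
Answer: 20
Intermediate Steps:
q(f, b) = -4
Q(-13 + 3, q(-4, 0))*(-2) = (-13 + 3)*(-2) = -10*(-2) = 20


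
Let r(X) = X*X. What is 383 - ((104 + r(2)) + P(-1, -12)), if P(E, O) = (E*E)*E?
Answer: 276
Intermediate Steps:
P(E, O) = E**3 (P(E, O) = E**2*E = E**3)
r(X) = X**2
383 - ((104 + r(2)) + P(-1, -12)) = 383 - ((104 + 2**2) + (-1)**3) = 383 - ((104 + 4) - 1) = 383 - (108 - 1) = 383 - 1*107 = 383 - 107 = 276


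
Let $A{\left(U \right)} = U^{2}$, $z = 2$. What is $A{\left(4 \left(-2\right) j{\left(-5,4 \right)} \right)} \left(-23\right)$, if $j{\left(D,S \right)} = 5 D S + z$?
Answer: $-14137088$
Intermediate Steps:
$j{\left(D,S \right)} = 2 + 5 D S$ ($j{\left(D,S \right)} = 5 D S + 2 = 2 + 5 D S$)
$A{\left(4 \left(-2\right) j{\left(-5,4 \right)} \right)} \left(-23\right) = \left(4 \left(-2\right) \left(2 + 5 \left(-5\right) 4\right)\right)^{2} \left(-23\right) = \left(- 8 \left(2 - 100\right)\right)^{2} \left(-23\right) = \left(\left(-8\right) \left(-98\right)\right)^{2} \left(-23\right) = 784^{2} \left(-23\right) = 614656 \left(-23\right) = -14137088$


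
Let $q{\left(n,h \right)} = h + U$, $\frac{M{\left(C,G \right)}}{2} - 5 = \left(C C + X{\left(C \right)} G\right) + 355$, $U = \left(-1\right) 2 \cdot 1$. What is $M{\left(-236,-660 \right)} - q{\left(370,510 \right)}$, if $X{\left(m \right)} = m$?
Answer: $423124$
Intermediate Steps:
$U = -2$ ($U = \left(-2\right) 1 = -2$)
$M{\left(C,G \right)} = 720 + 2 C^{2} + 2 C G$ ($M{\left(C,G \right)} = 10 + 2 \left(\left(C C + C G\right) + 355\right) = 10 + 2 \left(\left(C^{2} + C G\right) + 355\right) = 10 + 2 \left(355 + C^{2} + C G\right) = 10 + \left(710 + 2 C^{2} + 2 C G\right) = 720 + 2 C^{2} + 2 C G$)
$q{\left(n,h \right)} = -2 + h$ ($q{\left(n,h \right)} = h - 2 = -2 + h$)
$M{\left(-236,-660 \right)} - q{\left(370,510 \right)} = \left(720 + 2 \left(-236\right)^{2} + 2 \left(-236\right) \left(-660\right)\right) - \left(-2 + 510\right) = \left(720 + 2 \cdot 55696 + 311520\right) - 508 = \left(720 + 111392 + 311520\right) - 508 = 423632 - 508 = 423124$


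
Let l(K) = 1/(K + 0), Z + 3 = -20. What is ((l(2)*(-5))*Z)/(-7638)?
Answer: -115/15276 ≈ -0.0075281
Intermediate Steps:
Z = -23 (Z = -3 - 20 = -23)
l(K) = 1/K
((l(2)*(-5))*Z)/(-7638) = ((-5/2)*(-23))/(-7638) = (((½)*(-5))*(-23))*(-1/7638) = -5/2*(-23)*(-1/7638) = (115/2)*(-1/7638) = -115/15276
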